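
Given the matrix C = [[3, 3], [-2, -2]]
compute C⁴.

[[3, 3], [-2, -2]]

C² = C (a projection; rank 1, trace 1), so C⁴ = C.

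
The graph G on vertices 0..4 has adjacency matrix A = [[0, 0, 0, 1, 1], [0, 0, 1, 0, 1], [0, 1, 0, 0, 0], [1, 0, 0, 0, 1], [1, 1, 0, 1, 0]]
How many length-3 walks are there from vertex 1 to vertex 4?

4

The number of length-3 walks from vertex 1 to vertex 4 is entry (1,4) of A³, where A is the adjacency matrix.
A² = [[2, 1, 0, 1, 1], [1, 2, 0, 1, 0], [0, 0, 1, 0, 1], [1, 1, 0, 2, 1], [1, 0, 1, 1, 3]]
A³ = [[2, 1, 1, 3, 4], [1, 0, 2, 1, 4], [1, 2, 0, 1, 0], [3, 1, 1, 2, 4], [4, 4, 0, 4, 2]]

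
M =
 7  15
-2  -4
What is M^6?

[[379, 945], [-126, -314]]

tr M = 3 and det M = 2, so the characteristic polynomial is λ² − (3)λ + (2) with roots 1 and 2.
Eigenvectors give P = [[-5, -3], [2, 1]] with P⁻¹ = [[1, 3], [-2, -5]], and M = P·diag(1, 2)·P⁻¹.
Then M^6 = P·diag(1, 64)·P⁻¹ = [[-5, -192], [2, 64]] · [[1, 3], [-2, -5]] = [[379, 945], [-126, -314]].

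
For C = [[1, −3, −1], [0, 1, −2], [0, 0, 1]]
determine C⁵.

C = I + N where N = [[0, −3, −1], [0, 0, −2], [0, 0, 0]] is strictly upper-triangular, so N³ = 0.
(I + N)⁵ = I + 5·N + 10·N² = [[1, −15, 55], [0, 1, −10], [0, 0, 1]].

[[1, −15, 55], [0, 1, −10], [0, 0, 1]]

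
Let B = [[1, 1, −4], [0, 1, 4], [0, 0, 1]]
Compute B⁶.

[[1, 6, 36], [0, 1, 24], [0, 0, 1]]

B = I + N where N = [[0, 1, −4], [0, 0, 4], [0, 0, 0]] is strictly upper-triangular, so N³ = 0.
(I + N)⁶ = I + 6·N + 15·N² = [[1, 6, 36], [0, 1, 24], [0, 0, 1]].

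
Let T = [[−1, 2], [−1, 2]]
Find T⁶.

T² = T (a projection; rank 1, trace 1), so T⁶ = T.

[[−1, 2], [−1, 2]]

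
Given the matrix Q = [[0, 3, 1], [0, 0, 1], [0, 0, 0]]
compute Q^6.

Q is strictly triangular, hence nilpotent: Q^3 = 0, so Q^6 = 0.

[[0, 0, 0], [0, 0, 0], [0, 0, 0]]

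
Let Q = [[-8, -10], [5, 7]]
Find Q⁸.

[[12866, 12610], [-6305, -6049]]

tr Q = -1 and det Q = -6, so the characteristic polynomial is λ² − (-1)λ + (-6) with roots 2 and -3.
Eigenvectors give P = [[-1, 2], [1, -1]] with P⁻¹ = [[1, 2], [1, 1]], and Q = P·diag(2, -3)·P⁻¹.
Then Q⁸ = P·diag(256, 6561)·P⁻¹ = [[-256, 13122], [256, -6561]] · [[1, 2], [1, 1]] = [[12866, 12610], [-6305, -6049]].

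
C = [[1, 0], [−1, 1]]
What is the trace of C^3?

C = I + N where N = [[0, 0], [−1, 0]] is strictly lower-triangular, so N^2 = 0.
(I + N)^3 = I + 3·N = [[1, 0], [−3, 1]].

2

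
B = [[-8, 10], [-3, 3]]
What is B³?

[[-122, 190], [-57, 87]]

tr B = -5 and det B = 6, so the characteristic polynomial is λ² − (-5)λ + (6) with roots -2 and -3.
Eigenvectors give P = [[-5, 2], [-3, 1]] with P⁻¹ = [[1, -2], [3, -5]], and B = P·diag(-2, -3)·P⁻¹.
Then B³ = P·diag(-8, -27)·P⁻¹ = [[40, -54], [24, -27]] · [[1, -2], [3, -5]] = [[-122, 190], [-57, 87]].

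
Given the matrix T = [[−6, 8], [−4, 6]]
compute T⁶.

[[64, 0], [0, 64]]

tr T = 0 and det T = −4, so the characteristic polynomial is λ² − (0)λ + (−4) with roots −2 and 2.
Eigenvectors give P = [[2, 1], [1, 1]] with P⁻¹ = [[1, −1], [−1, 2]], and T = P·diag(−2, 2)·P⁻¹.
Then T⁶ = P·diag(64, 64)·P⁻¹ = [[128, 64], [64, 64]] · [[1, −1], [−1, 2]] = [[64, 0], [0, 64]].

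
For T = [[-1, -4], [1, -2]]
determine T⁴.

[[-27, -36], [9, -36]]

T² = [[-3, 12], [-3, 0]]
T³ = [[15, -12], [3, 12]]
T⁴ = [[-27, -36], [9, -36]]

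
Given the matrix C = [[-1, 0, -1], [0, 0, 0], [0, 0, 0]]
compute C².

[[1, 0, 1], [0, 0, 0], [0, 0, 0]]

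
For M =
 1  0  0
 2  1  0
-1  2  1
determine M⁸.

M = I + N where N = [[0, 0, 0], [2, 0, 0], [-1, 2, 0]] is strictly lower-triangular, so N³ = 0.
(I + N)⁸ = I + 8·N + 28·N² = [[1, 0, 0], [16, 1, 0], [104, 16, 1]].

[[1, 0, 0], [16, 1, 0], [104, 16, 1]]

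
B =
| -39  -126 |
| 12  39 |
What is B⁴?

tr B = 0 and det B = -9, so the characteristic polynomial is λ² − (0)λ + (-9) with roots -3 and 3.
Eigenvectors give P = [[7, -3], [-2, 1]] with P⁻¹ = [[1, 3], [2, 7]], and B = P·diag(-3, 3)·P⁻¹.
Then B⁴ = P·diag(81, 81)·P⁻¹ = [[567, -243], [-162, 81]] · [[1, 3], [2, 7]] = [[81, 0], [0, 81]].

[[81, 0], [0, 81]]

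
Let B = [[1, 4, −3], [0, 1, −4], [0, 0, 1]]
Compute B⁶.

[[1, 24, −258], [0, 1, −24], [0, 0, 1]]

B = I + N where N = [[0, 4, −3], [0, 0, −4], [0, 0, 0]] is strictly upper-triangular, so N³ = 0.
(I + N)⁶ = I + 6·N + 15·N² = [[1, 24, −258], [0, 1, −24], [0, 0, 1]].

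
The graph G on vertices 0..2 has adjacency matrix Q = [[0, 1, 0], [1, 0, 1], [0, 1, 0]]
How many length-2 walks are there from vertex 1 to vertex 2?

0

The number of length-2 walks from vertex 1 to vertex 2 is entry (1,2) of Q^2, where Q is the adjacency matrix.
Q^2 = [[1, 0, 1], [0, 2, 0], [1, 0, 1]]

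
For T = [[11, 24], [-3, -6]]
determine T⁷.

[[18659, 49416], [-6177, -16344]]

tr T = 5 and det T = 6, so the characteristic polynomial is λ² − (5)λ + (6) with roots 3 and 2.
Eigenvectors give P = [[3, -8], [-1, 3]] with P⁻¹ = [[3, 8], [1, 3]], and T = P·diag(3, 2)·P⁻¹.
Then T⁷ = P·diag(2187, 128)·P⁻¹ = [[6561, -1024], [-2187, 384]] · [[3, 8], [1, 3]] = [[18659, 49416], [-6177, -16344]].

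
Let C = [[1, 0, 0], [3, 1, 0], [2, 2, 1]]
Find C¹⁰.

C = I + N where N = [[0, 0, 0], [3, 0, 0], [2, 2, 0]] is strictly lower-triangular, so N³ = 0.
(I + N)¹⁰ = I + 10·N + 45·N² = [[1, 0, 0], [30, 1, 0], [290, 20, 1]].

[[1, 0, 0], [30, 1, 0], [290, 20, 1]]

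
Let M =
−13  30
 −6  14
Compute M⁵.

tr M = 1 and det M = −2, so the characteristic polynomial is λ² − (1)λ + (−2) with roots −1 and 2.
Eigenvectors give P = [[5, −2], [2, −1]] with P⁻¹ = [[1, −2], [2, −5]], and M = P·diag(−1, 2)·P⁻¹.
Then M⁵ = P·diag(−1, 32)·P⁻¹ = [[−5, −64], [−2, −32]] · [[1, −2], [2, −5]] = [[−133, 330], [−66, 164]].

[[−133, 330], [−66, 164]]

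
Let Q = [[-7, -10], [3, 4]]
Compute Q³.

tr Q = -3 and det Q = 2, so the characteristic polynomial is λ² − (-3)λ + (2) with roots -2 and -1.
Eigenvectors give P = [[-2, -5], [1, 3]] with P⁻¹ = [[-3, -5], [1, 2]], and Q = P·diag(-2, -1)·P⁻¹.
Then Q³ = P·diag(-8, -1)·P⁻¹ = [[16, 5], [-8, -3]] · [[-3, -5], [1, 2]] = [[-43, -70], [21, 34]].

[[-43, -70], [21, 34]]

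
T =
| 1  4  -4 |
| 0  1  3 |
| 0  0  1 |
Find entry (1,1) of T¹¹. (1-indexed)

T = I + N where N = [[0, 4, -4], [0, 0, 3], [0, 0, 0]] is strictly upper-triangular, so N³ = 0.
(I + N)¹¹ = I + 11·N + 55·N² = [[1, 44, 616], [0, 1, 33], [0, 0, 1]].

1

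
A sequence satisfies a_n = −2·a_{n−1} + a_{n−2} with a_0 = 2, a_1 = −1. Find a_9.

With companion matrix T = [[−2, 1], [1, 0]], [a_n, a_{n−1}]ᵀ = T·[a_{n−1}, a_{n−2}]ᵀ, so [a_9, a_8]ᵀ = T⁸·[a_1, a_0]ᵀ.
T⁸ = [[985, −408], [−408, 169]], giving [a_9, a_8]ᵀ = [[−1801], [746]].

−1801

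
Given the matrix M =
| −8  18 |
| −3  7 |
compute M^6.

tr M = −1 and det M = −2, so the characteristic polynomial is λ² − (−1)λ + (−2) with roots 1 and −2.
Eigenvectors give P = [[−2, 3], [−1, 1]] with P⁻¹ = [[1, −3], [1, −2]], and M = P·diag(1, −2)·P⁻¹.
Then M^6 = P·diag(1, 64)·P⁻¹ = [[−2, 192], [−1, 64]] · [[1, −3], [1, −2]] = [[190, −378], [63, −125]].

[[190, −378], [63, −125]]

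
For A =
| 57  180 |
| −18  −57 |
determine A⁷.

tr A = 0 and det A = −9, so the characteristic polynomial is λ² − (0)λ + (−9) with roots −3 and 3.
Eigenvectors give P = [[3, −10], [−1, 3]] with P⁻¹ = [[−3, −10], [−1, −3]], and A = P·diag(−3, 3)·P⁻¹.
Then A⁷ = P·diag(−2187, 2187)·P⁻¹ = [[−6561, −21870], [2187, 6561]] · [[−3, −10], [−1, −3]] = [[41553, 131220], [−13122, −41553]].

[[41553, 131220], [−13122, −41553]]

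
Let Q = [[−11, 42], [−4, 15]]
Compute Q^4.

[[−479, 1680], [−160, 561]]

tr Q = 4 and det Q = 3, so the characteristic polynomial is λ² − (4)λ + (3) with roots 1 and 3.
Eigenvectors give P = [[7, 3], [2, 1]] with P⁻¹ = [[1, −3], [−2, 7]], and Q = P·diag(1, 3)·P⁻¹.
Then Q^4 = P·diag(1, 81)·P⁻¹ = [[7, 243], [2, 81]] · [[1, −3], [−2, 7]] = [[−479, 1680], [−160, 561]].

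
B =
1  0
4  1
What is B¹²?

[[1, 0], [48, 1]]

B = I + N where N = [[0, 0], [4, 0]] is strictly lower-triangular, so N² = 0.
(I + N)¹² = I + 12·N = [[1, 0], [48, 1]].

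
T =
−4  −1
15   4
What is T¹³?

[[−4, −1], [15, 4]]

T² = I (check: tr T = 0 and det T = −1), so T¹³ = T since 13 is odd.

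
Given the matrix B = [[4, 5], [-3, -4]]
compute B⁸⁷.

B² = I (check: tr B = 0 and det B = -1), so B⁸⁷ = B since 87 is odd.

[[4, 5], [-3, -4]]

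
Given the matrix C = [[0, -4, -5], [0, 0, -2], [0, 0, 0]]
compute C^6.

C is strictly triangular, hence nilpotent: C^3 = 0, so C^6 = 0.

[[0, 0, 0], [0, 0, 0], [0, 0, 0]]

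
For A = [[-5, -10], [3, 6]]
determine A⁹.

A² = A (a projection; rank 1, trace 1), so A⁹ = A.

[[-5, -10], [3, 6]]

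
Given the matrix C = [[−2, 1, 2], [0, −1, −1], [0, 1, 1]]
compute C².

[[4, −1, −3], [0, 0, 0], [0, 0, 0]]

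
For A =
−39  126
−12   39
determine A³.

tr A = 0 and det A = −9, so the characteristic polynomial is λ² − (0)λ + (−9) with roots −3 and 3.
Eigenvectors give P = [[7, 3], [2, 1]] with P⁻¹ = [[1, −3], [−2, 7]], and A = P·diag(−3, 3)·P⁻¹.
Then A³ = P·diag(−27, 27)·P⁻¹ = [[−189, 81], [−54, 27]] · [[1, −3], [−2, 7]] = [[−351, 1134], [−108, 351]].

[[−351, 1134], [−108, 351]]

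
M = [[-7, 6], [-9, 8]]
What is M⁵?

[[-67, 66], [-99, 98]]

tr M = 1 and det M = -2, so the characteristic polynomial is λ² − (1)λ + (-2) with roots -1 and 2.
Eigenvectors give P = [[1, -2], [1, -3]] with P⁻¹ = [[3, -2], [1, -1]], and M = P·diag(-1, 2)·P⁻¹.
Then M⁵ = P·diag(-1, 32)·P⁻¹ = [[-1, -64], [-1, -96]] · [[3, -2], [1, -1]] = [[-67, 66], [-99, 98]].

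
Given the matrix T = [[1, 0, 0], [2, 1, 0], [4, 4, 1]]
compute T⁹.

[[1, 0, 0], [18, 1, 0], [324, 36, 1]]

T = I + N where N = [[0, 0, 0], [2, 0, 0], [4, 4, 0]] is strictly lower-triangular, so N³ = 0.
(I + N)⁹ = I + 9·N + 36·N² = [[1, 0, 0], [18, 1, 0], [324, 36, 1]].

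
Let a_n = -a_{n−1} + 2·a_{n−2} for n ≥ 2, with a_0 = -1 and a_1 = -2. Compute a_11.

With companion matrix B = [[-1, 2], [1, 0]], [a_n, a_{n−1}]ᵀ = B·[a_{n−1}, a_{n−2}]ᵀ, so [a_11, a_10]ᵀ = B¹⁰·[a_1, a_0]ᵀ.
B¹⁰ = [[683, -682], [-341, 342]], giving [a_11, a_10]ᵀ = [[-684], [340]].

-684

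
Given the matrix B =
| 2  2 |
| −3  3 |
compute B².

[[−2, 10], [−15, 3]]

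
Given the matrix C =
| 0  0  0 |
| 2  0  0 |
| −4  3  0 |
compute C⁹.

C is strictly triangular, hence nilpotent: C³ = 0, so C⁹ = 0.

[[0, 0, 0], [0, 0, 0], [0, 0, 0]]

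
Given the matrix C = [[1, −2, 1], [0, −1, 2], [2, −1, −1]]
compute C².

[[3, −1, −4], [4, −1, −4], [0, −2, 1]]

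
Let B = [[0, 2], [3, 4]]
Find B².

[[6, 8], [12, 22]]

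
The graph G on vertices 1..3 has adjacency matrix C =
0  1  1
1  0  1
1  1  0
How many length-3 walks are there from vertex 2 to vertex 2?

The number of length-3 walks from vertex 2 to vertex 2 is entry (2,2) of C^3, where C is the adjacency matrix.
C^2 = [[2, 1, 1], [1, 2, 1], [1, 1, 2]]
C^3 = [[2, 3, 3], [3, 2, 3], [3, 3, 2]]

2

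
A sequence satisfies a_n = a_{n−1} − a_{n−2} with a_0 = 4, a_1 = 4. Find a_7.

4

With companion matrix A = [[1, −1], [1, 0]], [a_n, a_{n−1}]ᵀ = A·[a_{n−1}, a_{n−2}]ᵀ, so [a_7, a_6]ᵀ = A⁶·[a_1, a_0]ᵀ.
A⁶ = [[1, 0], [0, 1]], giving [a_7, a_6]ᵀ = [[4], [4]].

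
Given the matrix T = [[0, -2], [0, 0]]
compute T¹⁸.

T is strictly triangular, hence nilpotent: T² = 0, so T¹⁸ = 0.

[[0, 0], [0, 0]]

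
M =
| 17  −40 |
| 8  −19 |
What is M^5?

[[977, −2440], [488, −1219]]

tr M = −2 and det M = −3, so the characteristic polynomial is λ² − (−2)λ + (−3) with roots 1 and −3.
Eigenvectors give P = [[5, 2], [2, 1]] with P⁻¹ = [[1, −2], [−2, 5]], and M = P·diag(1, −3)·P⁻¹.
Then M^5 = P·diag(1, −243)·P⁻¹ = [[5, −486], [2, −243]] · [[1, −2], [−2, 5]] = [[977, −2440], [488, −1219]].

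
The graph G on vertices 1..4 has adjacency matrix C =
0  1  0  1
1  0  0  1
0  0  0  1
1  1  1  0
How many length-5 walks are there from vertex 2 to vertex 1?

The number of length-5 walks from vertex 2 to vertex 1 is entry (2,1) of C⁵, where C is the adjacency matrix.
C² = [[2, 1, 1, 1], [1, 2, 1, 1], [1, 1, 1, 0], [1, 1, 0, 3]]
C³ = [[2, 3, 1, 4], [3, 2, 1, 4], [1, 1, 0, 3], [4, 4, 3, 2]]
C⁴ = [[7, 6, 4, 6], [6, 7, 4, 6], [4, 4, 3, 2], [6, 6, 2, 11]]
C⁵ = [[12, 13, 6, 17], [13, 12, 6, 17], [6, 6, 2, 11], [17, 17, 11, 14]]

13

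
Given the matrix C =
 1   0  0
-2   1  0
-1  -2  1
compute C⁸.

C = I + N where N = [[0, 0, 0], [-2, 0, 0], [-1, -2, 0]] is strictly lower-triangular, so N³ = 0.
(I + N)⁸ = I + 8·N + 28·N² = [[1, 0, 0], [-16, 1, 0], [104, -16, 1]].

[[1, 0, 0], [-16, 1, 0], [104, -16, 1]]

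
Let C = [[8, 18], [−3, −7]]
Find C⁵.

[[98, 198], [−33, −67]]

tr C = 1 and det C = −2, so the characteristic polynomial is λ² − (1)λ + (−2) with roots 2 and −1.
Eigenvectors give P = [[−3, 2], [1, −1]] with P⁻¹ = [[−1, −2], [−1, −3]], and C = P·diag(2, −1)·P⁻¹.
Then C⁵ = P·diag(32, −1)·P⁻¹ = [[−96, −2], [32, 1]] · [[−1, −2], [−1, −3]] = [[98, 198], [−33, −67]].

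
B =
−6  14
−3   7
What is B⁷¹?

[[−6, 14], [−3, 7]]

B² = B (a projection; rank 1, trace 1), so B⁷¹ = B.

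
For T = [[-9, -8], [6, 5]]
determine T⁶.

tr T = -4 and det T = 3, so the characteristic polynomial is λ² − (-4)λ + (3) with roots -1 and -3.
Eigenvectors give P = [[-1, 4], [1, -3]] with P⁻¹ = [[3, 4], [1, 1]], and T = P·diag(-1, -3)·P⁻¹.
Then T⁶ = P·diag(1, 729)·P⁻¹ = [[-1, 2916], [1, -2187]] · [[3, 4], [1, 1]] = [[2913, 2912], [-2184, -2183]].

[[2913, 2912], [-2184, -2183]]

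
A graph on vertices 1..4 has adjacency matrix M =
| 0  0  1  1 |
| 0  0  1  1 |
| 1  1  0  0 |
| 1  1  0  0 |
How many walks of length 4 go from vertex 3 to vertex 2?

0

The number of length-4 walks from vertex 3 to vertex 2 is entry (3,2) of M⁴, where M is the adjacency matrix.
M² = [[2, 2, 0, 0], [2, 2, 0, 0], [0, 0, 2, 2], [0, 0, 2, 2]]
M³ = [[0, 0, 4, 4], [0, 0, 4, 4], [4, 4, 0, 0], [4, 4, 0, 0]]
M⁴ = [[8, 8, 0, 0], [8, 8, 0, 0], [0, 0, 8, 8], [0, 0, 8, 8]]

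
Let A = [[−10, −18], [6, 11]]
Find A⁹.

tr A = 1 and det A = −2, so the characteristic polynomial is λ² − (1)λ + (−2) with roots 2 and −1.
Eigenvectors give P = [[3, 2], [−2, −1]] with P⁻¹ = [[−1, −2], [2, 3]], and A = P·diag(2, −1)·P⁻¹.
Then A⁹ = P·diag(512, −1)·P⁻¹ = [[1536, −2], [−1024, 1]] · [[−1, −2], [2, 3]] = [[−1540, −3078], [1026, 2051]].

[[−1540, −3078], [1026, 2051]]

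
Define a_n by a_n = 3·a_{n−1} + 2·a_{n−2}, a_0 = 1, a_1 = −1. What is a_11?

−124373

With companion matrix Q = [[3, 2], [1, 0]], [a_n, a_{n−1}]ᵀ = Q·[a_{n−1}, a_{n−2}]ᵀ, so [a_11, a_10]ᵀ = Q¹⁰·[a_1, a_0]ᵀ.
Q¹⁰ = [[283667, 159294], [79647, 44726]], giving [a_11, a_10]ᵀ = [[−124373], [−34921]].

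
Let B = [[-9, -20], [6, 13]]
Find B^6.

[[-3639, -7280], [2184, 4369]]

tr B = 4 and det B = 3, so the characteristic polynomial is λ² − (4)λ + (3) with roots 3 and 1.
Eigenvectors give P = [[5, 2], [-3, -1]] with P⁻¹ = [[-1, -2], [3, 5]], and B = P·diag(3, 1)·P⁻¹.
Then B^6 = P·diag(729, 1)·P⁻¹ = [[3645, 2], [-2187, -1]] · [[-1, -2], [3, 5]] = [[-3639, -7280], [2184, 4369]].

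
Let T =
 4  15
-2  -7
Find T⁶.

tr T = -3 and det T = 2, so the characteristic polynomial is λ² − (-3)λ + (2) with roots -2 and -1.
Eigenvectors give P = [[-5, -3], [2, 1]] with P⁻¹ = [[1, 3], [-2, -5]], and T = P·diag(-2, -1)·P⁻¹.
Then T⁶ = P·diag(64, 1)·P⁻¹ = [[-320, -3], [128, 1]] · [[1, 3], [-2, -5]] = [[-314, -945], [126, 379]].

[[-314, -945], [126, 379]]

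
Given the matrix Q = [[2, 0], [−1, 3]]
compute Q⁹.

tr Q = 5 and det Q = 6, so the characteristic polynomial is λ² − (5)λ + (6) with roots 2 and 3.
Eigenvectors give P = [[−1, 0], [−1, 1]] with P⁻¹ = [[−1, 0], [−1, 1]], and Q = P·diag(2, 3)·P⁻¹.
Then Q⁹ = P·diag(512, 19683)·P⁻¹ = [[−512, 0], [−512, 19683]] · [[−1, 0], [−1, 1]] = [[512, 0], [−19171, 19683]].

[[512, 0], [−19171, 19683]]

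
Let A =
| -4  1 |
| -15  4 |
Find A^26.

A² = I (check: tr A = 0 and det A = -1), so A^26 = I since 26 is even.

[[1, 0], [0, 1]]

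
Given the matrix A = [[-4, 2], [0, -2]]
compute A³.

A² = [[16, -12], [0, 4]]
A³ = [[-64, 56], [0, -8]]

[[-64, 56], [0, -8]]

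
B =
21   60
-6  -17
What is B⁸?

tr B = 4 and det B = 3, so the characteristic polynomial is λ² − (4)λ + (3) with roots 3 and 1.
Eigenvectors give P = [[10, 3], [-3, -1]] with P⁻¹ = [[1, 3], [-3, -10]], and B = P·diag(3, 1)·P⁻¹.
Then B⁸ = P·diag(6561, 1)·P⁻¹ = [[65610, 3], [-19683, -1]] · [[1, 3], [-3, -10]] = [[65601, 196800], [-19680, -59039]].

[[65601, 196800], [-19680, -59039]]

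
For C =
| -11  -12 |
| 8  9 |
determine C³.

[[-83, -84], [56, 57]]

tr C = -2 and det C = -3, so the characteristic polynomial is λ² − (-2)λ + (-3) with roots -3 and 1.
Eigenvectors give P = [[3, -1], [-2, 1]] with P⁻¹ = [[1, 1], [2, 3]], and C = P·diag(-3, 1)·P⁻¹.
Then C³ = P·diag(-27, 1)·P⁻¹ = [[-81, -1], [54, 1]] · [[1, 1], [2, 3]] = [[-83, -84], [56, 57]].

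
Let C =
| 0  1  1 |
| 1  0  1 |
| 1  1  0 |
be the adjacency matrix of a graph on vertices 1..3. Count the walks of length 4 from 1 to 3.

The number of length-4 walks from vertex 1 to vertex 3 is entry (1,3) of C⁴, where C is the adjacency matrix.
C² = [[2, 1, 1], [1, 2, 1], [1, 1, 2]]
C³ = [[2, 3, 3], [3, 2, 3], [3, 3, 2]]
C⁴ = [[6, 5, 5], [5, 6, 5], [5, 5, 6]]

5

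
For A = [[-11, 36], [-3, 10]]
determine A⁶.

tr A = -1 and det A = -2, so the characteristic polynomial is λ² − (-1)λ + (-2) with roots -2 and 1.
Eigenvectors give P = [[-4, 3], [-1, 1]] with P⁻¹ = [[-1, 3], [-1, 4]], and A = P·diag(-2, 1)·P⁻¹.
Then A⁶ = P·diag(64, 1)·P⁻¹ = [[-256, 3], [-64, 1]] · [[-1, 3], [-1, 4]] = [[253, -756], [63, -188]].

[[253, -756], [63, -188]]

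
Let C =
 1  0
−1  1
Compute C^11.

[[1, 0], [−11, 1]]

C = I + N where N = [[0, 0], [−1, 0]] is strictly lower-triangular, so N^2 = 0.
(I + N)^11 = I + 11·N = [[1, 0], [−11, 1]].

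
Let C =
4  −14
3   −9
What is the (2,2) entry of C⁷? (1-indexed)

−14541

tr C = −5 and det C = 6, so the characteristic polynomial is λ² − (−5)λ + (6) with roots −2 and −3.
Eigenvectors give P = [[7, 2], [3, 1]] with P⁻¹ = [[1, −2], [−3, 7]], and C = P·diag(−2, −3)·P⁻¹.
Then C⁷ = P·diag(−128, −2187)·P⁻¹ = [[−896, −4374], [−384, −2187]] · [[1, −2], [−3, 7]] = [[12226, −28826], [6177, −14541]].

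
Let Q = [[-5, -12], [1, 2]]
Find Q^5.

tr Q = -3 and det Q = 2, so the characteristic polynomial is λ² − (-3)λ + (2) with roots -2 and -1.
Eigenvectors give P = [[4, -3], [-1, 1]] with P⁻¹ = [[1, 3], [1, 4]], and Q = P·diag(-2, -1)·P⁻¹.
Then Q^5 = P·diag(-32, -1)·P⁻¹ = [[-128, 3], [32, -1]] · [[1, 3], [1, 4]] = [[-125, -372], [31, 92]].

[[-125, -372], [31, 92]]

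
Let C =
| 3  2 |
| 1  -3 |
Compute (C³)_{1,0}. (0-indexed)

11

C² = [[11, 0], [0, 11]]
C³ = [[33, 22], [11, -33]]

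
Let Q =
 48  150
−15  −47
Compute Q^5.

tr Q = 1 and det Q = −6, so the characteristic polynomial is λ² − (1)λ + (−6) with roots 3 and −2.
Eigenvectors give P = [[−10, 3], [3, −1]] with P⁻¹ = [[−1, −3], [−3, −10]], and Q = P·diag(3, −2)·P⁻¹.
Then Q^5 = P·diag(243, −32)·P⁻¹ = [[−2430, −96], [729, 32]] · [[−1, −3], [−3, −10]] = [[2718, 8250], [−825, −2507]].

[[2718, 8250], [−825, −2507]]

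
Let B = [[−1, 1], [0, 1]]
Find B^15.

B² = I (check: tr B = 0 and det B = −1), so B^15 = B since 15 is odd.

[[−1, 1], [0, 1]]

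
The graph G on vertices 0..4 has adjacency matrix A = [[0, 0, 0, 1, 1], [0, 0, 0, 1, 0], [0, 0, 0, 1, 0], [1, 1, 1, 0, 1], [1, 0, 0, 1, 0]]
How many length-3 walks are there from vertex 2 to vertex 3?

4

The number of length-3 walks from vertex 2 to vertex 3 is entry (2,3) of A³, where A is the adjacency matrix.
A² = [[2, 1, 1, 1, 1], [1, 1, 1, 0, 1], [1, 1, 1, 0, 1], [1, 0, 0, 4, 1], [1, 1, 1, 1, 2]]
A³ = [[2, 1, 1, 5, 3], [1, 0, 0, 4, 1], [1, 0, 0, 4, 1], [5, 4, 4, 2, 5], [3, 1, 1, 5, 2]]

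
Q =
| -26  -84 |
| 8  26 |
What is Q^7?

[[-1664, -5376], [512, 1664]]

tr Q = 0 and det Q = -4, so the characteristic polynomial is λ² − (0)λ + (-4) with roots 2 and -2.
Eigenvectors give P = [[-3, 7], [1, -2]] with P⁻¹ = [[2, 7], [1, 3]], and Q = P·diag(2, -2)·P⁻¹.
Then Q^7 = P·diag(128, -128)·P⁻¹ = [[-384, -896], [128, 256]] · [[2, 7], [1, 3]] = [[-1664, -5376], [512, 1664]].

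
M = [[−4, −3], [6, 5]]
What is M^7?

[[−130, −129], [258, 257]]

tr M = 1 and det M = −2, so the characteristic polynomial is λ² − (1)λ + (−2) with roots −1 and 2.
Eigenvectors give P = [[−1, −1], [1, 2]] with P⁻¹ = [[−2, −1], [1, 1]], and M = P·diag(−1, 2)·P⁻¹.
Then M^7 = P·diag(−1, 128)·P⁻¹ = [[1, −128], [−1, 256]] · [[−2, −1], [1, 1]] = [[−130, −129], [258, 257]].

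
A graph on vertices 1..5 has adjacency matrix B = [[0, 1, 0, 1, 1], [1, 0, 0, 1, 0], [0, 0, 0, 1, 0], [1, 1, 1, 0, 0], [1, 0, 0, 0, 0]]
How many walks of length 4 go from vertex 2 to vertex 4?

7

The number of length-4 walks from vertex 2 to vertex 4 is entry (2,4) of B^4, where B is the adjacency matrix.
B^2 = [[3, 1, 1, 1, 0], [1, 2, 1, 1, 1], [1, 1, 1, 0, 0], [1, 1, 0, 3, 1], [0, 1, 0, 1, 1]]
B^3 = [[2, 4, 1, 5, 3], [4, 2, 1, 4, 1], [1, 1, 0, 3, 1], [5, 4, 3, 2, 1], [3, 1, 1, 1, 0]]
B^4 = [[12, 7, 5, 7, 2], [7, 8, 4, 7, 4], [5, 4, 3, 2, 1], [7, 7, 2, 12, 5], [2, 4, 1, 5, 3]]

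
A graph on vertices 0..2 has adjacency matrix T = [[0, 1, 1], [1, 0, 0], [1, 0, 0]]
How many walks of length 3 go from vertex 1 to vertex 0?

The number of length-3 walks from vertex 1 to vertex 0 is entry (1,0) of T^3, where T is the adjacency matrix.
T^2 = [[2, 0, 0], [0, 1, 1], [0, 1, 1]]
T^3 = [[0, 2, 2], [2, 0, 0], [2, 0, 0]]

2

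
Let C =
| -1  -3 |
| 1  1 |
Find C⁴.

[[4, 0], [0, 4]]

C² = [[-2, 0], [0, -2]]
C³ = [[2, 6], [-2, -2]]
C⁴ = [[4, 0], [0, 4]]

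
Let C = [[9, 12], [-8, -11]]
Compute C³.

tr C = -2 and det C = -3, so the characteristic polynomial is λ² − (-2)λ + (-3) with roots 1 and -3.
Eigenvectors give P = [[3, -1], [-2, 1]] with P⁻¹ = [[1, 1], [2, 3]], and C = P·diag(1, -3)·P⁻¹.
Then C³ = P·diag(1, -27)·P⁻¹ = [[3, 27], [-2, -27]] · [[1, 1], [2, 3]] = [[57, 84], [-56, -83]].

[[57, 84], [-56, -83]]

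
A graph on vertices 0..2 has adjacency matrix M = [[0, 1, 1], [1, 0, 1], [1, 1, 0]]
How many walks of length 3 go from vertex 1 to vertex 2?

3

The number of length-3 walks from vertex 1 to vertex 2 is entry (1,2) of M³, where M is the adjacency matrix.
M² = [[2, 1, 1], [1, 2, 1], [1, 1, 2]]
M³ = [[2, 3, 3], [3, 2, 3], [3, 3, 2]]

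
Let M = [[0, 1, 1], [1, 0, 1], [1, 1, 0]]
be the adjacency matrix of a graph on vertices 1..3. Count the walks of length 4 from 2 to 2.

The number of length-4 walks from vertex 2 to vertex 2 is entry (2,2) of M⁴, where M is the adjacency matrix.
M² = [[2, 1, 1], [1, 2, 1], [1, 1, 2]]
M³ = [[2, 3, 3], [3, 2, 3], [3, 3, 2]]
M⁴ = [[6, 5, 5], [5, 6, 5], [5, 5, 6]]

6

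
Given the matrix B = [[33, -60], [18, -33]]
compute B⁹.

tr B = 0 and det B = -9, so the characteristic polynomial is λ² − (0)λ + (-9) with roots 3 and -3.
Eigenvectors give P = [[2, -5], [1, -3]] with P⁻¹ = [[3, -5], [1, -2]], and B = P·diag(3, -3)·P⁻¹.
Then B⁹ = P·diag(19683, -19683)·P⁻¹ = [[39366, 98415], [19683, 59049]] · [[3, -5], [1, -2]] = [[216513, -393660], [118098, -216513]].

[[216513, -393660], [118098, -216513]]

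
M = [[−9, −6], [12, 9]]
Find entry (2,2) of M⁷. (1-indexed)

6561

tr M = 0 and det M = −9, so the characteristic polynomial is λ² − (0)λ + (−9) with roots 3 and −3.
Eigenvectors give P = [[−1, −1], [2, 1]] with P⁻¹ = [[1, 1], [−2, −1]], and M = P·diag(3, −3)·P⁻¹.
Then M⁷ = P·diag(2187, −2187)·P⁻¹ = [[−2187, 2187], [4374, −2187]] · [[1, 1], [−2, −1]] = [[−6561, −4374], [8748, 6561]].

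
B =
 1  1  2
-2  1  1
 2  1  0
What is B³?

B² = [[3, 4, 3], [-2, 0, -3], [0, 3, 5]]
B³ = [[1, 10, 10], [-8, -5, -4], [4, 8, 3]]

[[1, 10, 10], [-8, -5, -4], [4, 8, 3]]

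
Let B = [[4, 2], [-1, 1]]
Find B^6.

tr B = 5 and det B = 6, so the characteristic polynomial is λ² − (5)λ + (6) with roots 2 and 3.
Eigenvectors give P = [[-1, -2], [1, 1]] with P⁻¹ = [[1, 2], [-1, -1]], and B = P·diag(2, 3)·P⁻¹.
Then B^6 = P·diag(64, 729)·P⁻¹ = [[-64, -1458], [64, 729]] · [[1, 2], [-1, -1]] = [[1394, 1330], [-665, -601]].

[[1394, 1330], [-665, -601]]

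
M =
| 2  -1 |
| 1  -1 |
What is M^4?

M^2 = [[3, -1], [1, 0]]
M^3 = [[5, -2], [2, -1]]
M^4 = [[8, -3], [3, -1]]

[[8, -3], [3, -1]]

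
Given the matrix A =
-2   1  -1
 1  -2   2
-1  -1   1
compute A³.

A² = [[6, -3, 3], [-6, 3, -3], [0, 0, 0]]
A³ = [[-18, 9, -9], [18, -9, 9], [0, 0, 0]]

[[-18, 9, -9], [18, -9, 9], [0, 0, 0]]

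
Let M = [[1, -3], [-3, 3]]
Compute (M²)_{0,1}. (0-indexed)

-12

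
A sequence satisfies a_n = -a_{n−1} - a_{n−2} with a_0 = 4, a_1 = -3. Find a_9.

With companion matrix T = [[-1, -1], [1, 0]], [a_n, a_{n−1}]ᵀ = T·[a_{n−1}, a_{n−2}]ᵀ, so [a_9, a_8]ᵀ = T⁸·[a_1, a_0]ᵀ.
T⁸ = [[0, 1], [-1, -1]], giving [a_9, a_8]ᵀ = [[4], [-1]].

4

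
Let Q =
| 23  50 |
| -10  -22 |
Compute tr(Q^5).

211

tr Q = 1 and det Q = -6, so the characteristic polynomial is λ² − (1)λ + (-6) with roots -2 and 3.
Eigenvectors give P = [[-2, -5], [1, 2]] with P⁻¹ = [[2, 5], [-1, -2]], and Q = P·diag(-2, 3)·P⁻¹.
Then Q^5 = P·diag(-32, 243)·P⁻¹ = [[64, -1215], [-32, 486]] · [[2, 5], [-1, -2]] = [[1343, 2750], [-550, -1132]].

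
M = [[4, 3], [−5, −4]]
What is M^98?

M² = I (check: tr M = 0 and det M = −1), so M^98 = I since 98 is even.

[[1, 0], [0, 1]]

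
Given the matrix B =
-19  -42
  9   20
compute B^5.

[[-199, -462], [99, 230]]

tr B = 1 and det B = -2, so the characteristic polynomial is λ² − (1)λ + (-2) with roots 2 and -1.
Eigenvectors give P = [[-2, 7], [1, -3]] with P⁻¹ = [[3, 7], [1, 2]], and B = P·diag(2, -1)·P⁻¹.
Then B^5 = P·diag(32, -1)·P⁻¹ = [[-64, -7], [32, 3]] · [[3, 7], [1, 2]] = [[-199, -462], [99, 230]].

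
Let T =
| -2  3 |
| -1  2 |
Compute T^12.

T² = I (check: tr T = 0 and det T = -1), so T^12 = I since 12 is even.

[[1, 0], [0, 1]]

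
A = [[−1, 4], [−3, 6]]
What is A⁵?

[[−601, 844], [−633, 876]]

tr A = 5 and det A = 6, so the characteristic polynomial is λ² − (5)λ + (6) with roots 2 and 3.
Eigenvectors give P = [[4, 1], [3, 1]] with P⁻¹ = [[1, −1], [−3, 4]], and A = P·diag(2, 3)·P⁻¹.
Then A⁵ = P·diag(32, 243)·P⁻¹ = [[128, 243], [96, 243]] · [[1, −1], [−3, 4]] = [[−601, 844], [−633, 876]].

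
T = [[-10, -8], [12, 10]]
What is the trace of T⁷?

tr T = 0 and det T = -4, so the characteristic polynomial is λ² − (0)λ + (-4) with roots -2 and 2.
Eigenvectors give P = [[1, 2], [-1, -3]] with P⁻¹ = [[3, 2], [-1, -1]], and T = P·diag(-2, 2)·P⁻¹.
Then T⁷ = P·diag(-128, 128)·P⁻¹ = [[-128, 256], [128, -384]] · [[3, 2], [-1, -1]] = [[-640, -512], [768, 640]].

0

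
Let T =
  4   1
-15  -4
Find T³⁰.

T² = I (check: tr T = 0 and det T = -1), so T³⁰ = I since 30 is even.

[[1, 0], [0, 1]]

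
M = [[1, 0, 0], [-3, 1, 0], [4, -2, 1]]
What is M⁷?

M = I + N where N = [[0, 0, 0], [-3, 0, 0], [4, -2, 0]] is strictly lower-triangular, so N³ = 0.
(I + N)⁷ = I + 7·N + 21·N² = [[1, 0, 0], [-21, 1, 0], [154, -14, 1]].

[[1, 0, 0], [-21, 1, 0], [154, -14, 1]]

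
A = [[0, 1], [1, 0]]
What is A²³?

[[0, 1], [1, 0]]

A² = I (check: tr A = 0 and det A = −1), so A²³ = A since 23 is odd.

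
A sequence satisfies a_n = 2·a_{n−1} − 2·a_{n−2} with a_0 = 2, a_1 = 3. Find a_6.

−8

With companion matrix A = [[2, −2], [1, 0]], [a_n, a_{n−1}]ᵀ = A·[a_{n−1}, a_{n−2}]ᵀ, so [a_6, a_5]ᵀ = A⁵·[a_1, a_0]ᵀ.
A⁵ = [[−8, 8], [−4, 0]], giving [a_6, a_5]ᵀ = [[−8], [−12]].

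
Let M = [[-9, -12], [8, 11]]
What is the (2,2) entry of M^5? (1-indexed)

731

tr M = 2 and det M = -3, so the characteristic polynomial is λ² − (2)λ + (-3) with roots 3 and -1.
Eigenvectors give P = [[-1, 3], [1, -2]] with P⁻¹ = [[2, 3], [1, 1]], and M = P·diag(3, -1)·P⁻¹.
Then M^5 = P·diag(243, -1)·P⁻¹ = [[-243, -3], [243, 2]] · [[2, 3], [1, 1]] = [[-489, -732], [488, 731]].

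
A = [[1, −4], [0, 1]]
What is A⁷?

A = I + N where N = [[0, −4], [0, 0]] is strictly upper-triangular, so N² = 0.
(I + N)⁷ = I + 7·N = [[1, −28], [0, 1]].

[[1, −28], [0, 1]]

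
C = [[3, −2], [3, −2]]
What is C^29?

[[3, −2], [3, −2]]

C² = C (a projection; rank 1, trace 1), so C^29 = C.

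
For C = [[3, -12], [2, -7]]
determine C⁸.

tr C = -4 and det C = 3, so the characteristic polynomial is λ² − (-4)λ + (3) with roots -3 and -1.
Eigenvectors give P = [[-2, 3], [-1, 1]] with P⁻¹ = [[1, -3], [1, -2]], and C = P·diag(-3, -1)·P⁻¹.
Then C⁸ = P·diag(6561, 1)·P⁻¹ = [[-13122, 3], [-6561, 1]] · [[1, -3], [1, -2]] = [[-13119, 39360], [-6560, 19681]].

[[-13119, 39360], [-6560, 19681]]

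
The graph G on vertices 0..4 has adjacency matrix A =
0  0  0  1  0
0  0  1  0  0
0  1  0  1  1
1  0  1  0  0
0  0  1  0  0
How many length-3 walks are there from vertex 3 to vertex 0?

2

The number of length-3 walks from vertex 3 to vertex 0 is entry (3,0) of A³, where A is the adjacency matrix.
A² = [[1, 0, 1, 0, 0], [0, 1, 0, 1, 1], [1, 0, 3, 0, 0], [0, 1, 0, 2, 1], [0, 1, 0, 1, 1]]
A³ = [[0, 1, 0, 2, 1], [1, 0, 3, 0, 0], [0, 3, 0, 4, 3], [2, 0, 4, 0, 0], [1, 0, 3, 0, 0]]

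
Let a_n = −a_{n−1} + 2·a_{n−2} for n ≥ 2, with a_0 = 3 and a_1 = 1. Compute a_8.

With companion matrix T = [[−1, 2], [1, 0]], [a_n, a_{n−1}]ᵀ = T·[a_{n−1}, a_{n−2}]ᵀ, so [a_8, a_7]ᵀ = T⁷·[a_1, a_0]ᵀ.
T⁷ = [[−85, 86], [43, −42]], giving [a_8, a_7]ᵀ = [[173], [−83]].

173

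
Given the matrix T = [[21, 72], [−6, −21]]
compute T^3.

[[189, 648], [−54, −189]]

tr T = 0 and det T = −9, so the characteristic polynomial is λ² − (0)λ + (−9) with roots −3 and 3.
Eigenvectors give P = [[−3, 4], [1, −1]] with P⁻¹ = [[1, 4], [1, 3]], and T = P·diag(−3, 3)·P⁻¹.
Then T^3 = P·diag(−27, 27)·P⁻¹ = [[81, 108], [−27, −27]] · [[1, 4], [1, 3]] = [[189, 648], [−54, −189]].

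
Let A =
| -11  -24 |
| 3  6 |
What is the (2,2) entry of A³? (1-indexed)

144

tr A = -5 and det A = 6, so the characteristic polynomial is λ² − (-5)λ + (6) with roots -3 and -2.
Eigenvectors give P = [[3, 8], [-1, -3]] with P⁻¹ = [[3, 8], [-1, -3]], and A = P·diag(-3, -2)·P⁻¹.
Then A³ = P·diag(-27, -8)·P⁻¹ = [[-81, -64], [27, 24]] · [[3, 8], [-1, -3]] = [[-179, -456], [57, 144]].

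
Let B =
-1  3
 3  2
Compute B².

[[10, 3], [3, 13]]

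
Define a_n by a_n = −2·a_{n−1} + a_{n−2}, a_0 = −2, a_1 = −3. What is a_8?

With companion matrix A = [[−2, 1], [1, 0]], [a_n, a_{n−1}]ᵀ = A·[a_{n−1}, a_{n−2}]ᵀ, so [a_8, a_7]ᵀ = A^7·[a_1, a_0]ᵀ.
A^7 = [[−408, 169], [169, −70]], giving [a_8, a_7]ᵀ = [[886], [−367]].

886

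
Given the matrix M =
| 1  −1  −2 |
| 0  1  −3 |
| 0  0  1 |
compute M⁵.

[[1, −5, 20], [0, 1, −15], [0, 0, 1]]

M = I + N where N = [[0, −1, −2], [0, 0, −3], [0, 0, 0]] is strictly upper-triangular, so N³ = 0.
(I + N)⁵ = I + 5·N + 10·N² = [[1, −5, 20], [0, 1, −15], [0, 0, 1]].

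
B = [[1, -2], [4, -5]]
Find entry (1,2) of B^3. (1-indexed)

tr B = -4 and det B = 3, so the characteristic polynomial is λ² − (-4)λ + (3) with roots -1 and -3.
Eigenvectors give P = [[1, -1], [1, -2]] with P⁻¹ = [[2, -1], [1, -1]], and B = P·diag(-1, -3)·P⁻¹.
Then B^3 = P·diag(-1, -27)·P⁻¹ = [[-1, 27], [-1, 54]] · [[2, -1], [1, -1]] = [[25, -26], [52, -53]].

-26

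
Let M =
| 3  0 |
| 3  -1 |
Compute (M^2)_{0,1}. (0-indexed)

0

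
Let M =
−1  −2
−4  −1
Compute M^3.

M^2 = [[9, 4], [8, 9]]
M^3 = [[−25, −22], [−44, −25]]

[[−25, −22], [−44, −25]]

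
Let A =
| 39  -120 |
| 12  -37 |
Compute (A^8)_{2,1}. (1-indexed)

tr A = 2 and det A = -3, so the characteristic polynomial is λ² − (2)λ + (-3) with roots -1 and 3.
Eigenvectors give P = [[3, 10], [1, 3]] with P⁻¹ = [[-3, 10], [1, -3]], and A = P·diag(-1, 3)·P⁻¹.
Then A^8 = P·diag(1, 6561)·P⁻¹ = [[3, 65610], [1, 19683]] · [[-3, 10], [1, -3]] = [[65601, -196800], [19680, -59039]].

19680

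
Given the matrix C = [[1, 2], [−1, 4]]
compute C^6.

tr C = 5 and det C = 6, so the characteristic polynomial is λ² − (5)λ + (6) with roots 2 and 3.
Eigenvectors give P = [[2, −1], [1, −1]] with P⁻¹ = [[1, −1], [1, −2]], and C = P·diag(2, 3)·P⁻¹.
Then C^6 = P·diag(64, 729)·P⁻¹ = [[128, −729], [64, −729]] · [[1, −1], [1, −2]] = [[−601, 1330], [−665, 1394]].

[[−601, 1330], [−665, 1394]]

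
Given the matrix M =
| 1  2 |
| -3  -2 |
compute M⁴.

[[19, 14], [-21, -2]]

M² = [[-5, -2], [3, -2]]
M³ = [[1, -6], [9, 10]]
M⁴ = [[19, 14], [-21, -2]]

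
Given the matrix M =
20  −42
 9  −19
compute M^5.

tr M = 1 and det M = −2, so the characteristic polynomial is λ² − (1)λ + (−2) with roots −1 and 2.
Eigenvectors give P = [[−2, 7], [−1, 3]] with P⁻¹ = [[3, −7], [1, −2]], and M = P·diag(−1, 2)·P⁻¹.
Then M^5 = P·diag(−1, 32)·P⁻¹ = [[2, 224], [1, 96]] · [[3, −7], [1, −2]] = [[230, −462], [99, −199]].

[[230, −462], [99, −199]]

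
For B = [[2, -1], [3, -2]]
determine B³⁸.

[[1, 0], [0, 1]]

B² = I (check: tr B = 0 and det B = -1), so B³⁸ = I since 38 is even.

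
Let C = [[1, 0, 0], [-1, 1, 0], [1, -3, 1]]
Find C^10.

[[1, 0, 0], [-10, 1, 0], [145, -30, 1]]

C = I + N where N = [[0, 0, 0], [-1, 0, 0], [1, -3, 0]] is strictly lower-triangular, so N^3 = 0.
(I + N)^10 = I + 10·N + 45·N^2 = [[1, 0, 0], [-10, 1, 0], [145, -30, 1]].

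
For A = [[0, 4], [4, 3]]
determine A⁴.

A² = [[16, 12], [12, 25]]
A³ = [[48, 100], [100, 123]]
A⁴ = [[400, 492], [492, 769]]

[[400, 492], [492, 769]]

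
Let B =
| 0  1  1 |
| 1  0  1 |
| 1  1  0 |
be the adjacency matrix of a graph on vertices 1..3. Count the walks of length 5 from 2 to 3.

11

The number of length-5 walks from vertex 2 to vertex 3 is entry (2,3) of B⁵, where B is the adjacency matrix.
B² = [[2, 1, 1], [1, 2, 1], [1, 1, 2]]
B³ = [[2, 3, 3], [3, 2, 3], [3, 3, 2]]
B⁴ = [[6, 5, 5], [5, 6, 5], [5, 5, 6]]
B⁵ = [[10, 11, 11], [11, 10, 11], [11, 11, 10]]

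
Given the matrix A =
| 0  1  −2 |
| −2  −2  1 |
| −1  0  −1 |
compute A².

[[0, −2, 3], [3, 2, 1], [1, −1, 3]]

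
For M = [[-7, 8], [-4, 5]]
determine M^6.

tr M = -2 and det M = -3, so the characteristic polynomial is λ² − (-2)λ + (-3) with roots -3 and 1.
Eigenvectors give P = [[2, -1], [1, -1]] with P⁻¹ = [[1, -1], [1, -2]], and M = P·diag(-3, 1)·P⁻¹.
Then M^6 = P·diag(729, 1)·P⁻¹ = [[1458, -1], [729, -1]] · [[1, -1], [1, -2]] = [[1457, -1456], [728, -727]].

[[1457, -1456], [728, -727]]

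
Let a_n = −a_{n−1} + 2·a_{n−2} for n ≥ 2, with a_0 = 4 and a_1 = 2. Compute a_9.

With companion matrix M = [[−1, 2], [1, 0]], [a_n, a_{n−1}]ᵀ = M·[a_{n−1}, a_{n−2}]ᵀ, so [a_9, a_8]ᵀ = M^8·[a_1, a_0]ᵀ.
M^8 = [[171, −170], [−85, 86]], giving [a_9, a_8]ᵀ = [[−338], [174]].

−338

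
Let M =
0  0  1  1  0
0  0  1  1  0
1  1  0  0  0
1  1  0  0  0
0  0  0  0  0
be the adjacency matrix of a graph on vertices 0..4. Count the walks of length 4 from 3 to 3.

The number of length-4 walks from vertex 3 to vertex 3 is entry (3,3) of M^4, where M is the adjacency matrix.
M^2 = [[2, 2, 0, 0, 0], [2, 2, 0, 0, 0], [0, 0, 2, 2, 0], [0, 0, 2, 2, 0], [0, 0, 0, 0, 0]]
M^3 = [[0, 0, 4, 4, 0], [0, 0, 4, 4, 0], [4, 4, 0, 0, 0], [4, 4, 0, 0, 0], [0, 0, 0, 0, 0]]
M^4 = [[8, 8, 0, 0, 0], [8, 8, 0, 0, 0], [0, 0, 8, 8, 0], [0, 0, 8, 8, 0], [0, 0, 0, 0, 0]]

8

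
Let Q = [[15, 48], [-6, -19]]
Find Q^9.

tr Q = -4 and det Q = 3, so the characteristic polynomial is λ² − (-4)λ + (3) with roots -3 and -1.
Eigenvectors give P = [[-8, -3], [3, 1]] with P⁻¹ = [[1, 3], [-3, -8]], and Q = P·diag(-3, -1)·P⁻¹.
Then Q^9 = P·diag(-19683, -1)·P⁻¹ = [[157464, 3], [-59049, -1]] · [[1, 3], [-3, -8]] = [[157455, 472368], [-59046, -177139]].

[[157455, 472368], [-59046, -177139]]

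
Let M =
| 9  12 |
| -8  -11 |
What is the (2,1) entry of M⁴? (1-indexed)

tr M = -2 and det M = -3, so the characteristic polynomial is λ² − (-2)λ + (-3) with roots 1 and -3.
Eigenvectors give P = [[-3, -1], [2, 1]] with P⁻¹ = [[-1, -1], [2, 3]], and M = P·diag(1, -3)·P⁻¹.
Then M⁴ = P·diag(1, 81)·P⁻¹ = [[-3, -81], [2, 81]] · [[-1, -1], [2, 3]] = [[-159, -240], [160, 241]].

160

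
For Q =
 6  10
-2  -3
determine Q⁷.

[[636, 1270], [-254, -507]]

tr Q = 3 and det Q = 2, so the characteristic polynomial is λ² − (3)λ + (2) with roots 1 and 2.
Eigenvectors give P = [[-2, 5], [1, -2]] with P⁻¹ = [[2, 5], [1, 2]], and Q = P·diag(1, 2)·P⁻¹.
Then Q⁷ = P·diag(1, 128)·P⁻¹ = [[-2, 640], [1, -256]] · [[2, 5], [1, 2]] = [[636, 1270], [-254, -507]].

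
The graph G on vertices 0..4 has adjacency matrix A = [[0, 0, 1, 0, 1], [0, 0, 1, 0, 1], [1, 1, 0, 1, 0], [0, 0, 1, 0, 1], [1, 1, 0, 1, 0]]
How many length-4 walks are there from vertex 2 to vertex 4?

18

The number of length-4 walks from vertex 2 to vertex 4 is entry (2,4) of A⁴, where A is the adjacency matrix.
A² = [[2, 2, 0, 2, 0], [2, 2, 0, 2, 0], [0, 0, 3, 0, 3], [2, 2, 0, 2, 0], [0, 0, 3, 0, 3]]
A³ = [[0, 0, 6, 0, 6], [0, 0, 6, 0, 6], [6, 6, 0, 6, 0], [0, 0, 6, 0, 6], [6, 6, 0, 6, 0]]
A⁴ = [[12, 12, 0, 12, 0], [12, 12, 0, 12, 0], [0, 0, 18, 0, 18], [12, 12, 0, 12, 0], [0, 0, 18, 0, 18]]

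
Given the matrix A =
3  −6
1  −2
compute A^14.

A² = A (a projection; rank 1, trace 1), so A^14 = A.

[[3, −6], [1, −2]]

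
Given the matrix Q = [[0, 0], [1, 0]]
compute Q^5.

Q is strictly triangular, hence nilpotent: Q^2 = 0, so Q^5 = 0.

[[0, 0], [0, 0]]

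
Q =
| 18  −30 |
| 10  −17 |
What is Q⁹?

tr Q = 1 and det Q = −6, so the characteristic polynomial is λ² − (1)λ + (−6) with roots 3 and −2.
Eigenvectors give P = [[2, −3], [1, −2]] with P⁻¹ = [[2, −3], [1, −2]], and Q = P·diag(3, −2)·P⁻¹.
Then Q⁹ = P·diag(19683, −512)·P⁻¹ = [[39366, 1536], [19683, 1024]] · [[2, −3], [1, −2]] = [[80268, −121170], [40390, −61097]].

[[80268, −121170], [40390, −61097]]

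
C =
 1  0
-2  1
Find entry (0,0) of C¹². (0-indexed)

1

C = I + N where N = [[0, 0], [-2, 0]] is strictly lower-triangular, so N² = 0.
(I + N)¹² = I + 12·N = [[1, 0], [-24, 1]].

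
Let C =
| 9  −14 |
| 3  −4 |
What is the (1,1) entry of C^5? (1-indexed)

1509

tr C = 5 and det C = 6, so the characteristic polynomial is λ² − (5)λ + (6) with roots 2 and 3.
Eigenvectors give P = [[−2, −7], [−1, −3]] with P⁻¹ = [[3, −7], [−1, 2]], and C = P·diag(2, 3)·P⁻¹.
Then C^5 = P·diag(32, 243)·P⁻¹ = [[−64, −1701], [−32, −729]] · [[3, −7], [−1, 2]] = [[1509, −2954], [633, −1234]].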